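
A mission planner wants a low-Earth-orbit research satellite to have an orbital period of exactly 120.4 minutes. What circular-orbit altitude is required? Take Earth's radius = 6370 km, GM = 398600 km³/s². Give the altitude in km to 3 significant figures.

T = 120.4 min = 7224.0 s.
From T = 2π√(a³/μ): a = (μ T²/4π²)^(1/3) = (398600 × 7224.0² / 4π²)^(1/3) = 8077 km.
Altitude h = a − R = 8077 − 6370 = 1707 km.

1710 km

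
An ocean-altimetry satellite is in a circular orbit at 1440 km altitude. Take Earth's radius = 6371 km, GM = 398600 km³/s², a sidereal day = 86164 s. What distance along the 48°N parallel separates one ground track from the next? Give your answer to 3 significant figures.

Semi-major axis a = 6371 + 1440 = 7811 km. Period T = 2π√(a³/μ) = 2π√(7811³/398600) = 6870.2 s = 114.50 min.
Node shift per orbit = (6870.2/86164) × 360° = 28.70°.
Equatorial spacing = 28.70 × 111.2 km/° = 3192 km.
At 48° latitude, spacing = 3192 × cos(48°) = 2136 km.

2140 km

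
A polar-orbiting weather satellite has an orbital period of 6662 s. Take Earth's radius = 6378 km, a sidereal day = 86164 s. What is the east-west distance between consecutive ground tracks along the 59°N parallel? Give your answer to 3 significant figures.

1600 km

Node shift per orbit = (6662.0/86164) × 360° = 27.83°.
Equatorial spacing = 27.83 × 111.3 km/° = 3098 km.
At 59° latitude, spacing = 3098 × cos(59°) = 1596 km.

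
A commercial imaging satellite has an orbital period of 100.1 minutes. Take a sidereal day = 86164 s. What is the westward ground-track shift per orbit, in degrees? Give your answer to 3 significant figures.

T = 100.1 min = 6006.0 s.
During one orbit Earth rotates (6006.0 / 86164) × 360° = 25.09°.

25.1°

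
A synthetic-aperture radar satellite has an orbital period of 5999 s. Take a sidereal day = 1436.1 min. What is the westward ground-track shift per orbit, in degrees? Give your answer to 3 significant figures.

During one orbit Earth rotates (5999.0 / 86166) × 360° = 25.06°.

25.1°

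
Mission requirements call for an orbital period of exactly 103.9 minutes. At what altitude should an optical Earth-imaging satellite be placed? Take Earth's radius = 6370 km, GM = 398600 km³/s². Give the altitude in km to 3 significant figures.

T = 103.9 min = 6234.0 s.
From T = 2π√(a³/μ): a = (μ T²/4π²)^(1/3) = (398600 × 6234.0² / 4π²)^(1/3) = 7321 km.
Altitude h = a − R = 7321 − 6370 = 951 km.

951 km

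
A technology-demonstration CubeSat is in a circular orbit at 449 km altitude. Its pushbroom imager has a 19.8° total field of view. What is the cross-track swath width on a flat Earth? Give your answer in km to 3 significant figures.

Half-angle = 19.8°/2 = 9.9°.
Swath width ≈ 2h·tan(θ/2) = 2 × 449 × tan(9.9°) = 156.7 km.

157 km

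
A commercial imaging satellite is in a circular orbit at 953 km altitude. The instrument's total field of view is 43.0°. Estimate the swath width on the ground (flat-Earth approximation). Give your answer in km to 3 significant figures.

Half-angle = 43.0°/2 = 21.5°.
Swath width ≈ 2h·tan(θ/2) = 2 × 953 × tan(21.5°) = 750.8 km.

751 km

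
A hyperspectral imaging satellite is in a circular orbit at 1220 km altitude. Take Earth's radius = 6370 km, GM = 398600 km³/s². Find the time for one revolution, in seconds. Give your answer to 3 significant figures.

6580 seconds

Semi-major axis a = 6370 + 1220 = 7590 km. Period T = 2π√(a³/μ) = 2π√(7590³/398600) = 6580.7 s = 109.68 min.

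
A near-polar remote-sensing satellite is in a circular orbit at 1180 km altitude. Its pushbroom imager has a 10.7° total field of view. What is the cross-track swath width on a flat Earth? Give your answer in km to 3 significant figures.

221 km

Half-angle = 10.7°/2 = 5.35°.
Swath width ≈ 2h·tan(θ/2) = 2 × 1180 × tan(5.35°) = 221.0 km.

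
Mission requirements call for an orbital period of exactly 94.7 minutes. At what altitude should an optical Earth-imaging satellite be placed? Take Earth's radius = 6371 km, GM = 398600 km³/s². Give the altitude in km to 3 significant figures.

511 km

T = 94.7 min = 5682.0 s.
From T = 2π√(a³/μ): a = (μ T²/4π²)^(1/3) = (398600 × 5682.0² / 4π²)^(1/3) = 6882 km.
Altitude h = a − R = 6882 − 6371 = 511 km.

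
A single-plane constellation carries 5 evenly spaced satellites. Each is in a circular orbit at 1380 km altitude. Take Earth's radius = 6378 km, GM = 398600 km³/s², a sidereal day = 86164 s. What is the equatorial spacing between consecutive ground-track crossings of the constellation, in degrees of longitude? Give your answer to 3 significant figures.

Semi-major axis a = 6378 + 1380 = 7758 km. Period T = 2π√(a³/μ) = 2π√(7758³/398600) = 6800.4 s = 113.34 min.
Single-satellite node shift = (6800.4/86164) × 360° = 28.41°.
With 5 satellites evenly phased, successive equator crossings are 28.41/5 = 5.683° apart.

5.68°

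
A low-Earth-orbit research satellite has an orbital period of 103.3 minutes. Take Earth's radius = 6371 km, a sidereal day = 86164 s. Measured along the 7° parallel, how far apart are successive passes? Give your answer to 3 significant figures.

T = 103.3 min = 6198.0 s.
Node shift per orbit = (6198.0/86164) × 360° = 25.90°.
Equatorial spacing = 25.90 × 111.2 km/° = 2879 km.
At 7° latitude, spacing = 2879 × cos(7°) = 2858 km.

2860 km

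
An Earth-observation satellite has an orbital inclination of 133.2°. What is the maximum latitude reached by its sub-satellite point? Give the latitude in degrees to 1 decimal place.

Retrograde orbit: the ground track reaches ±(180° − i) = ±(180 − 133.2) = ±46.8°.

46.8°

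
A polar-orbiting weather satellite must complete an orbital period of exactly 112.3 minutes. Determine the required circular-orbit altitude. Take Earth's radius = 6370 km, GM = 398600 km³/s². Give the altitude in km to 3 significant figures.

1340 km

T = 112.3 min = 6738.0 s.
From T = 2π√(a³/μ): a = (μ T²/4π²)^(1/3) = (398600 × 6738.0² / 4π²)^(1/3) = 7710 km.
Altitude h = a − R = 7710 − 6370 = 1340 km.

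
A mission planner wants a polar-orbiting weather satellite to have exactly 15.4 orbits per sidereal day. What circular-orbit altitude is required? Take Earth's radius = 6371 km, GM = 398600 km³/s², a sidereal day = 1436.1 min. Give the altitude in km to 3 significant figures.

441 km

Required period T = 86166 / 15.4 = 5595.2 s.
From T = 2π√(a³/μ): a = (μ T²/4π²)^(1/3) = (398600 × 5595.2² / 4π²)^(1/3) = 6812 km.
Altitude h = a − R = 6812 − 6371 = 441 km.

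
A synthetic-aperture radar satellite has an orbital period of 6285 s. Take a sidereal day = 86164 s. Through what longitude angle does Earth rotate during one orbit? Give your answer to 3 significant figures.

During one orbit Earth rotates (6285.0 / 86164) × 360° = 26.26°.

26.3°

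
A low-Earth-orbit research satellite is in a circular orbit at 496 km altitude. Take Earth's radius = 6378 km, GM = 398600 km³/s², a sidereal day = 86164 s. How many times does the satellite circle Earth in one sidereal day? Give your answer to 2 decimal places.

15.19

Semi-major axis a = 6378 + 496 = 6874 km. Period T = 2π√(a³/μ) = 2π√(6874³/398600) = 5671.9 s = 94.53 min.
Orbits per sidereal day = 86164 / 5671.9 = 15.191.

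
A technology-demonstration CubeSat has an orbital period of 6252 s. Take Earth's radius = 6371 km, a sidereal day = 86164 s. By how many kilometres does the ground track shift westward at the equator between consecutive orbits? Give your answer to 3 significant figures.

2900 km

During one orbit Earth rotates (6252.0 / 86164) × 360° = 26.12°.
At the equator that is 26.12° × (2π·6371/360) km/° = 26.12 × 111.2 = 2905 km.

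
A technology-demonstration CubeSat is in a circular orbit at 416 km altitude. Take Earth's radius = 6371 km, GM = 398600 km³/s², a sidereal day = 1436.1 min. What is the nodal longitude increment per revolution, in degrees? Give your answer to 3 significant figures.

Semi-major axis a = 6371 + 416 = 6787 km. Period T = 2π√(a³/μ) = 2π√(6787³/398600) = 5564.5 s = 92.74 min.
During one orbit Earth rotates (5564.5 / 86166) × 360° = 23.25°.

23.2°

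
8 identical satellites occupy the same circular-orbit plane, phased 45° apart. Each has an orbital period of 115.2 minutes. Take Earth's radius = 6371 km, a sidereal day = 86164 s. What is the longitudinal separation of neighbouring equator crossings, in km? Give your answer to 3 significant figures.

401 km

T = 115.2 min = 6912.0 s.
Single-satellite node shift = (6912.0/86164) × 360° = 28.88°.
With 8 satellites evenly phased, successive equator crossings are 28.88/8 = 3.610° apart.
That is 3.610 × 111.2 = 401 km at the equator.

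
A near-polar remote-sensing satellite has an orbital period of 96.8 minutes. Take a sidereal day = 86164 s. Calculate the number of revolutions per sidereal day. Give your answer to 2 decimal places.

14.84

T = 96.8 min = 5808.0 s.
Orbits per sidereal day = 86164 / 5808.0 = 14.835.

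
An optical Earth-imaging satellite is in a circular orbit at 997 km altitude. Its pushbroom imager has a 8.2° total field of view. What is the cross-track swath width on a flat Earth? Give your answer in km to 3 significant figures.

Half-angle = 8.2°/2 = 4.1°.
Swath width ≈ 2h·tan(θ/2) = 2 × 997 × tan(4.1°) = 142.9 km.

143 km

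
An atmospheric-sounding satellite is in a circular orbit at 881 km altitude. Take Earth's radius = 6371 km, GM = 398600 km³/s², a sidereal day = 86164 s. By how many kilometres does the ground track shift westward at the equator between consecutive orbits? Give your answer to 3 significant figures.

2860 km

Semi-major axis a = 6371 + 881 = 7252 km. Period T = 2π√(a³/μ) = 2π√(7252³/398600) = 6146.1 s = 102.43 min.
During one orbit Earth rotates (6146.1 / 86164) × 360° = 25.68°.
At the equator that is 25.68° × (2π·6371/360) km/° = 25.68 × 111.2 = 2855 km.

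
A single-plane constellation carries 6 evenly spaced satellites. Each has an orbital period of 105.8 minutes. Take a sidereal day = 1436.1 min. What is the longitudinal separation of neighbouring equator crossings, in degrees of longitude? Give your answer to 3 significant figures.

T = 105.8 min = 6348.0 s.
Single-satellite node shift = (6348.0/86166) × 360° = 26.52°.
With 6 satellites evenly phased, successive equator crossings are 26.52/6 = 4.420° apart.

4.42°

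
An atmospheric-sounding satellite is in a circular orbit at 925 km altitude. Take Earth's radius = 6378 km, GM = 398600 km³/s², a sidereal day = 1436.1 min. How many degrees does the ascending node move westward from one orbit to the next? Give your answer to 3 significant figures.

25.9°

Semi-major axis a = 6378 + 925 = 7303 km. Period T = 2π√(a³/μ) = 2π√(7303³/398600) = 6211.0 s = 103.52 min.
During one orbit Earth rotates (6211.0 / 86166) × 360° = 25.95°.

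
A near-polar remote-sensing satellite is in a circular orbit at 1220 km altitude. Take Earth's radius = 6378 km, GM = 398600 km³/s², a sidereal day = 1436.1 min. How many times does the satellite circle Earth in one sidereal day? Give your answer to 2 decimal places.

13.07

Semi-major axis a = 6378 + 1220 = 7598 km. Period T = 2π√(a³/μ) = 2π√(7598³/398600) = 6591.1 s = 109.85 min.
Orbits per sidereal day = 86166 / 6591.1 = 13.073.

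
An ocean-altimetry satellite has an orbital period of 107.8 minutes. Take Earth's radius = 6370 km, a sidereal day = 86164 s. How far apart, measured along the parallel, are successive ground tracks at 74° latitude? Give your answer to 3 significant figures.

T = 107.8 min = 6468.0 s.
Node shift per orbit = (6468.0/86164) × 360° = 27.02°.
Equatorial spacing = 27.02 × 111.2 km/° = 3004 km.
At 74° latitude, spacing = 3004 × cos(74°) = 828 km.

828 km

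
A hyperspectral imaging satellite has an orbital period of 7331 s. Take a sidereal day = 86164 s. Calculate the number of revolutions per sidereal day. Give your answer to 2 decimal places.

Orbits per sidereal day = 86164 / 7331.0 = 11.753.

11.75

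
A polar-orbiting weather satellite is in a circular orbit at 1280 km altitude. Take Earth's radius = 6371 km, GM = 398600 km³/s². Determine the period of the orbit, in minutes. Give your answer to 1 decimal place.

Semi-major axis a = 6371 + 1280 = 7651 km. Period T = 2π√(a³/μ) = 2π√(7651³/398600) = 6660.2 s = 111.00 min.

111.0 min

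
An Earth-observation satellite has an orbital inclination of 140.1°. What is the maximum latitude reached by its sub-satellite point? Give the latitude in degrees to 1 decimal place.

39.9°

Retrograde orbit: the ground track reaches ±(180° − i) = ±(180 − 140.1) = ±39.9°.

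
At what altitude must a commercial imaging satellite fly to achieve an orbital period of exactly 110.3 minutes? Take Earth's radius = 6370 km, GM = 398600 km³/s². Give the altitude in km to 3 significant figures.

1250 km

T = 110.3 min = 6618.0 s.
From T = 2π√(a³/μ): a = (μ T²/4π²)^(1/3) = (398600 × 6618.0² / 4π²)^(1/3) = 7619 km.
Altitude h = a − R = 7619 − 6370 = 1249 km.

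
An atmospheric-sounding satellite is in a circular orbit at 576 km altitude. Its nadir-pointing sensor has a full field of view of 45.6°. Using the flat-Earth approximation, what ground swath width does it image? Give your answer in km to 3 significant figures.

Half-angle = 45.6°/2 = 22.8°.
Swath width ≈ 2h·tan(θ/2) = 2 × 576 × tan(22.8°) = 484.3 km.

484 km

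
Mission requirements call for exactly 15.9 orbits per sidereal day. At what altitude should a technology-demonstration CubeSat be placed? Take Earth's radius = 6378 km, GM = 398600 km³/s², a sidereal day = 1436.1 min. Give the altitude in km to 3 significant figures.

290 km

Required period T = 86166 / 15.9 = 5419.2 s.
From T = 2π√(a³/μ): a = (μ T²/4π²)^(1/3) = (398600 × 5419.2² / 4π²)^(1/3) = 6668 km.
Altitude h = a − R = 6668 − 6378 = 290 km.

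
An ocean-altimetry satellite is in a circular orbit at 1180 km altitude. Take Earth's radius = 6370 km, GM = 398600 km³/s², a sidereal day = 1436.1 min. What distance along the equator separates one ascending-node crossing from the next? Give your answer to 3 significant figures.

Semi-major axis a = 6370 + 1180 = 7550 km. Period T = 2π√(a³/μ) = 2π√(7550³/398600) = 6528.8 s = 108.81 min.
During one orbit Earth rotates (6528.8 / 86166) × 360° = 27.28°.
At the equator that is 27.28° × (2π·6370/360) km/° = 27.28 × 111.2 = 3033 km.

3030 km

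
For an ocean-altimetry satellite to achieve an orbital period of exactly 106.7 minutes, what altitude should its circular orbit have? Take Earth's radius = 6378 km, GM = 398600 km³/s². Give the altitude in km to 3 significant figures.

T = 106.7 min = 6402.0 s.
From T = 2π√(a³/μ): a = (μ T²/4π²)^(1/3) = (398600 × 6402.0² / 4π²)^(1/3) = 7452 km.
Altitude h = a − R = 7452 − 6378 = 1074 km.

1070 km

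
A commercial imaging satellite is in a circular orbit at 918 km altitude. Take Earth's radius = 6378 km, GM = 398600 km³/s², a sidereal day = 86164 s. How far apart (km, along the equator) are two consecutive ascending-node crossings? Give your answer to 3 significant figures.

Semi-major axis a = 6378 + 918 = 7296 km. Period T = 2π√(a³/μ) = 2π√(7296³/398600) = 6202.1 s = 103.37 min.
During one orbit Earth rotates (6202.1 / 86164) × 360° = 25.91°.
At the equator that is 25.91° × (2π·6378/360) km/° = 25.91 × 111.3 = 2885 km.

2880 km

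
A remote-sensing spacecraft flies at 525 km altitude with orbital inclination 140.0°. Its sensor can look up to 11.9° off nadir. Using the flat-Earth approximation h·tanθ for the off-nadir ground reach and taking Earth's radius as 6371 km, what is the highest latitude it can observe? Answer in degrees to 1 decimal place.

Retrograde orbit: the ground track reaches ±(180° − i) = ±(180 − 140.0) = ±40.0°.
Sensor half-swath on the ground ≈ 525·tan(11.9°) = 111 km = 0.99° of latitude.
Maximum observable latitude ≈ 40.0 + 0.99 = 41.0°.

41.0°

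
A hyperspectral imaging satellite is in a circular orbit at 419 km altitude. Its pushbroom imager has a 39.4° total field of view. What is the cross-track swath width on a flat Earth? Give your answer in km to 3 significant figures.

300 km

Half-angle = 39.4°/2 = 19.7°.
Swath width ≈ 2h·tan(θ/2) = 2 × 419 × tan(19.7°) = 300.0 km.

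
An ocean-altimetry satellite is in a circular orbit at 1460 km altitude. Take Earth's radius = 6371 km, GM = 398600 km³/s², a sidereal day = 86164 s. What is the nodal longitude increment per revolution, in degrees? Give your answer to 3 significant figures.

Semi-major axis a = 6371 + 1460 = 7831 km. Period T = 2π√(a³/μ) = 2π√(7831³/398600) = 6896.6 s = 114.94 min.
During one orbit Earth rotates (6896.6 / 86164) × 360° = 28.81°.

28.8°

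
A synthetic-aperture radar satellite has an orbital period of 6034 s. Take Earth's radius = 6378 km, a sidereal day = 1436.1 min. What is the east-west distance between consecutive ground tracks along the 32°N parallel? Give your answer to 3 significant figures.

Node shift per orbit = (6034.0/86166) × 360° = 25.21°.
Equatorial spacing = 25.21 × 111.3 km/° = 2806 km.
At 32° latitude, spacing = 2806 × cos(32°) = 2380 km.

2380 km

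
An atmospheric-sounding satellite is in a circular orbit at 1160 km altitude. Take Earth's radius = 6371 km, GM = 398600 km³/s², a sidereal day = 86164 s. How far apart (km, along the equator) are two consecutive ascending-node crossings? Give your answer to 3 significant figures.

Semi-major axis a = 6371 + 1160 = 7531 km. Period T = 2π√(a³/μ) = 2π√(7531³/398600) = 6504.1 s = 108.40 min.
During one orbit Earth rotates (6504.1 / 86164) × 360° = 27.17°.
At the equator that is 27.17° × (2π·6371/360) km/° = 27.17 × 111.2 = 3022 km.

3020 km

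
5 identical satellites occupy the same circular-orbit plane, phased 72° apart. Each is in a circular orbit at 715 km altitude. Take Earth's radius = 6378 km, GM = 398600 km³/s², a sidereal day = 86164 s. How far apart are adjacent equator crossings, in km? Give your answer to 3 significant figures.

553 km

Semi-major axis a = 6378 + 715 = 7093 km. Period T = 2π√(a³/μ) = 2π√(7093³/398600) = 5945.1 s = 99.08 min.
Single-satellite node shift = (5945.1/86164) × 360° = 24.84°.
With 5 satellites evenly phased, successive equator crossings are 24.84/5 = 4.968° apart.
That is 4.968 × 111.3 = 553 km at the equator.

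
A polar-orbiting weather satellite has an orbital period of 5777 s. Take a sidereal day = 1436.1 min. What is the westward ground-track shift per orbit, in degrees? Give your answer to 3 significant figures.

24.1°

During one orbit Earth rotates (5777.0 / 86166) × 360° = 24.14°.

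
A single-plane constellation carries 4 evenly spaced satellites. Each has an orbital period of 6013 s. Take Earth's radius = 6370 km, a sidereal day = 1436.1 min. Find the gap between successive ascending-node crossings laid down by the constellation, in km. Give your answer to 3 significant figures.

698 km

Single-satellite node shift = (6013.0/86166) × 360° = 25.12°.
With 4 satellites evenly phased, successive equator crossings are 25.12/4 = 6.281° apart.
That is 6.281 × 111.2 = 698 km at the equator.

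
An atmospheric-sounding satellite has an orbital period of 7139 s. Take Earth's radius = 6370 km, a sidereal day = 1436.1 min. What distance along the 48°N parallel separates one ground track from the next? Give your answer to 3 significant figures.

Node shift per orbit = (7139.0/86166) × 360° = 29.83°.
Equatorial spacing = 29.83 × 111.2 km/° = 3316 km.
At 48° latitude, spacing = 3316 × cos(48°) = 2219 km.

2220 km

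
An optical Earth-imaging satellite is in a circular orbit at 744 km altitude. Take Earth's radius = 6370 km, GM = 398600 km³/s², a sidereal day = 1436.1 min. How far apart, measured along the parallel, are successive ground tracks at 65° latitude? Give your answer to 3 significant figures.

1170 km

Semi-major axis a = 6370 + 744 = 7114 km. Period T = 2π√(a³/μ) = 2π√(7114³/398600) = 5971.5 s = 99.52 min.
Node shift per orbit = (5971.5/86166) × 360° = 24.95°.
Equatorial spacing = 24.95 × 111.2 km/° = 2774 km.
At 65° latitude, spacing = 2774 × cos(65°) = 1172 km.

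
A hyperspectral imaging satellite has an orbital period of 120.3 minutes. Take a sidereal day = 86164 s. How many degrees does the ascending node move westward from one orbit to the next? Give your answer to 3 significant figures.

30.2°

T = 120.3 min = 7218.0 s.
During one orbit Earth rotates (7218.0 / 86164) × 360° = 30.16°.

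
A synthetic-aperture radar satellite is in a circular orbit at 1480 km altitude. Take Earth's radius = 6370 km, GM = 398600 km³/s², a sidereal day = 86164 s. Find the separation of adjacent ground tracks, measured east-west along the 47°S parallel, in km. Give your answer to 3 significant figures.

Semi-major axis a = 6370 + 1480 = 7850 km. Period T = 2π√(a³/μ) = 2π√(7850³/398600) = 6921.7 s = 115.36 min.
Node shift per orbit = (6921.7/86164) × 360° = 28.92°.
Equatorial spacing = 28.92 × 111.2 km/° = 3215 km.
At 47° latitude, spacing = 3215 × cos(47°) = 2193 km.

2190 km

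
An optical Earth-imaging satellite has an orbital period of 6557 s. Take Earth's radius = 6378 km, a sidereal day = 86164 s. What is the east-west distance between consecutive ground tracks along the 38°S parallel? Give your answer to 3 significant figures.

2400 km

Node shift per orbit = (6557.0/86164) × 360° = 27.40°.
Equatorial spacing = 27.40 × 111.3 km/° = 3050 km.
At 38° latitude, spacing = 3050 × cos(38°) = 2403 km.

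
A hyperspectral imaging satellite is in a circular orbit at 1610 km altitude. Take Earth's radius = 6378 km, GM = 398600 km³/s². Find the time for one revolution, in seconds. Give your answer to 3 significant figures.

7110 seconds

Semi-major axis a = 6378 + 1610 = 7988 km. Period T = 2π√(a³/μ) = 2π√(7988³/398600) = 7105.1 s = 118.42 min.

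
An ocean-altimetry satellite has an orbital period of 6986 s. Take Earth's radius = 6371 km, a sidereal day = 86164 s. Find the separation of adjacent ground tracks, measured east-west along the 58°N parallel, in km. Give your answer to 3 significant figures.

Node shift per orbit = (6986.0/86164) × 360° = 29.19°.
Equatorial spacing = 29.19 × 111.2 km/° = 3246 km.
At 58° latitude, spacing = 3246 × cos(58°) = 1720 km.

1720 km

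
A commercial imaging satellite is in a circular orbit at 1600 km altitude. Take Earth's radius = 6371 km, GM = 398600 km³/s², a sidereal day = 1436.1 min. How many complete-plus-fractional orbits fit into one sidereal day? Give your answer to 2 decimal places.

Semi-major axis a = 6371 + 1600 = 7971 km. Period T = 2π√(a³/μ) = 2π√(7971³/398600) = 7082.4 s = 118.04 min.
Orbits per sidereal day = 86166 / 7082.4 = 12.166.

12.17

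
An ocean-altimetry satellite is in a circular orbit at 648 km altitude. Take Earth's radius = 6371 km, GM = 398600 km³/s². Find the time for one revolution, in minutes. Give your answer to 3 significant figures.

97.5 min

Semi-major axis a = 6371 + 648 = 7019 km. Period T = 2π√(a³/μ) = 2π√(7019³/398600) = 5852.3 s = 97.54 min.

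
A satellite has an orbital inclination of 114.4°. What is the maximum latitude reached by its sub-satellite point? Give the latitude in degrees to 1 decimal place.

Retrograde orbit: the ground track reaches ±(180° − i) = ±(180 − 114.4) = ±65.6°.

65.6°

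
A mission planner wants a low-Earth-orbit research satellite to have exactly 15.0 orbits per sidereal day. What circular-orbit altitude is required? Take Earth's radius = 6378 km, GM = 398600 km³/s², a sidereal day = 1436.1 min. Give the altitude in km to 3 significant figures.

554 km

Required period T = 86166 / 15.0 = 5744.4 s.
From T = 2π√(a³/μ): a = (μ T²/4π²)^(1/3) = (398600 × 5744.4² / 4π²)^(1/3) = 6932 km.
Altitude h = a − R = 6932 − 6378 = 554 km.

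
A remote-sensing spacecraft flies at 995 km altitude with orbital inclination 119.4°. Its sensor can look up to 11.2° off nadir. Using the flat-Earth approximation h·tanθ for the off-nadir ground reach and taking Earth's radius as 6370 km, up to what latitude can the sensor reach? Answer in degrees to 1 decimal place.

62.4°

Retrograde orbit: the ground track reaches ±(180° − i) = ±(180 − 119.4) = ±60.6°.
Sensor half-swath on the ground ≈ 995·tan(11.2°) = 197 km = 1.77° of latitude.
Maximum observable latitude ≈ 60.6 + 1.77 = 62.4°.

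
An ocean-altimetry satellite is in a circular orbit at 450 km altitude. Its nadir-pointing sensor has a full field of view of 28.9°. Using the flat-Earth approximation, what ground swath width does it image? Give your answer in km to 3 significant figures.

Half-angle = 28.9°/2 = 14.45°.
Swath width ≈ 2h·tan(θ/2) = 2 × 450 × tan(14.45°) = 231.9 km.

232 km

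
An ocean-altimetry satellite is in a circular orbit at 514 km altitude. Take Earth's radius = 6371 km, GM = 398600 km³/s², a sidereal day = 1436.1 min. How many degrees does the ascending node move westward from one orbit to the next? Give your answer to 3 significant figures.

Semi-major axis a = 6371 + 514 = 6885 km. Period T = 2π√(a³/μ) = 2π√(6885³/398600) = 5685.5 s = 94.76 min.
During one orbit Earth rotates (5685.5 / 86166) × 360° = 23.75°.

23.8°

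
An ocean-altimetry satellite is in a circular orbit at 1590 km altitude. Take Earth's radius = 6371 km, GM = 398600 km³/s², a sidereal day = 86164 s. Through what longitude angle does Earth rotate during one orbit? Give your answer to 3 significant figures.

Semi-major axis a = 6371 + 1590 = 7961 km. Period T = 2π√(a³/μ) = 2π√(7961³/398600) = 7069.1 s = 117.82 min.
During one orbit Earth rotates (7069.1 / 86164) × 360° = 29.54°.

29.5°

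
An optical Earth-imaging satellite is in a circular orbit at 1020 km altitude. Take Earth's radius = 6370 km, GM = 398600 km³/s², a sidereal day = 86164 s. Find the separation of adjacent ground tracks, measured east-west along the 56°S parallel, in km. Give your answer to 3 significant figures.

Semi-major axis a = 6370 + 1020 = 7390 km. Period T = 2π√(a³/μ) = 2π√(7390³/398600) = 6322.3 s = 105.37 min.
Node shift per orbit = (6322.3/86164) × 360° = 26.42°.
Equatorial spacing = 26.42 × 111.2 km/° = 2937 km.
At 56° latitude, spacing = 2937 × cos(56°) = 1642 km.

1640 km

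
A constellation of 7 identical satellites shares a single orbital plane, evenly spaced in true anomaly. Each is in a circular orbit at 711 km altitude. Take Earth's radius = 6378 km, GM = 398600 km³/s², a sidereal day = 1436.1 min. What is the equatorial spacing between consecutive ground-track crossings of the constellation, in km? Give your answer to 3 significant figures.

395 km

Semi-major axis a = 6378 + 711 = 7089 km. Period T = 2π√(a³/μ) = 2π√(7089³/398600) = 5940.0 s = 99.00 min.
Single-satellite node shift = (5940.0/86166) × 360° = 24.82°.
With 7 satellites evenly phased, successive equator crossings are 24.82/7 = 3.545° apart.
That is 3.545 × 111.3 = 395 km at the equator.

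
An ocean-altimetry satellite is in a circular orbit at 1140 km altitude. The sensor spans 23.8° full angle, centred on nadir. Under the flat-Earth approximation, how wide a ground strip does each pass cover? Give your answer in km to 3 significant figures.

Half-angle = 23.8°/2 = 11.9°.
Swath width ≈ 2h·tan(θ/2) = 2 × 1140 × tan(11.9°) = 480.5 km.

480 km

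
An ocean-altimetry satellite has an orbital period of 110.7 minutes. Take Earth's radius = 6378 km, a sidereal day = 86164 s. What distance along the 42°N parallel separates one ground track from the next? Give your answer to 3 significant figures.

T = 110.7 min = 6642.0 s.
Node shift per orbit = (6642.0/86164) × 360° = 27.75°.
Equatorial spacing = 27.75 × 111.3 km/° = 3089 km.
At 42° latitude, spacing = 3089 × cos(42°) = 2296 km.

2300 km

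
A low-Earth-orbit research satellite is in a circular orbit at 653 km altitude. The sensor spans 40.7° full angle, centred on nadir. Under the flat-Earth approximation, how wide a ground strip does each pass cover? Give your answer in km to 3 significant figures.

484 km

Half-angle = 40.7°/2 = 20.35°.
Swath width ≈ 2h·tan(θ/2) = 2 × 653 × tan(20.35°) = 484.4 km.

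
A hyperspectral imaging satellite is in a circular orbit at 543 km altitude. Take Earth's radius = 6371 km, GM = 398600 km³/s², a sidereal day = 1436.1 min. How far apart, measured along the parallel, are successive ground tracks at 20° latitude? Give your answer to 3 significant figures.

Semi-major axis a = 6371 + 543 = 6914 km. Period T = 2π√(a³/μ) = 2π√(6914³/398600) = 5721.4 s = 95.36 min.
Node shift per orbit = (5721.4/86166) × 360° = 23.90°.
Equatorial spacing = 23.90 × 111.2 km/° = 2658 km.
At 20° latitude, spacing = 2658 × cos(20°) = 2498 km.

2500 km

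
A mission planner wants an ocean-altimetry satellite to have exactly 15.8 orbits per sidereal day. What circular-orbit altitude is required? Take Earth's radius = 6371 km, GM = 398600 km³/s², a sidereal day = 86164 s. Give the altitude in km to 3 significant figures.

Required period T = 86164 / 15.8 = 5453.4 s.
From T = 2π√(a³/μ): a = (μ T²/4π²)^(1/3) = (398600 × 5453.4² / 4π²)^(1/3) = 6696 km.
Altitude h = a − R = 6696 − 6371 = 325 km.

325 km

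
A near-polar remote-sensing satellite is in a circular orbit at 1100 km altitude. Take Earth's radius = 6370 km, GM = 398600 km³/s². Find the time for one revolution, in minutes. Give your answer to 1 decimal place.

Semi-major axis a = 6370 + 1100 = 7470 km. Period T = 2π√(a³/μ) = 2π√(7470³/398600) = 6425.3 s = 107.09 min.

107.1 min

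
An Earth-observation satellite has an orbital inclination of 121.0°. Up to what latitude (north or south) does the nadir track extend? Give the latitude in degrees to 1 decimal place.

Retrograde orbit: the ground track reaches ±(180° − i) = ±(180 − 121.0) = ±59.0°.

59.0°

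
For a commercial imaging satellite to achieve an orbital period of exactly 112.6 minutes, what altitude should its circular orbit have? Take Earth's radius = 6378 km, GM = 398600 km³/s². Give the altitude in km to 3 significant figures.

T = 112.6 min = 6756.0 s.
From T = 2π√(a³/μ): a = (μ T²/4π²)^(1/3) = (398600 × 6756.0² / 4π²)^(1/3) = 7724 km.
Altitude h = a − R = 7724 − 6378 = 1346 km.

1350 km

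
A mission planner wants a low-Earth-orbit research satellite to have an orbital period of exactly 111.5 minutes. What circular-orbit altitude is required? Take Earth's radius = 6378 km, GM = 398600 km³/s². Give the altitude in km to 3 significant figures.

1300 km

T = 111.5 min = 6690.0 s.
From T = 2π√(a³/μ): a = (μ T²/4π²)^(1/3) = (398600 × 6690.0² / 4π²)^(1/3) = 7674 km.
Altitude h = a − R = 7674 − 6378 = 1296 km.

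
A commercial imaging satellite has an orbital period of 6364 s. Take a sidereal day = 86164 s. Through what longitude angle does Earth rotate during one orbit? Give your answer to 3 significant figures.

26.6°

During one orbit Earth rotates (6364.0 / 86164) × 360° = 26.59°.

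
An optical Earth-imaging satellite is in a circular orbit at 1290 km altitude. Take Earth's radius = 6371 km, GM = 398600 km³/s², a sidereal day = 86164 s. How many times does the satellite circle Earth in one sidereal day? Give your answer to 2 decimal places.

12.91

Semi-major axis a = 6371 + 1290 = 7661 km. Period T = 2π√(a³/μ) = 2π√(7661³/398600) = 6673.3 s = 111.22 min.
Orbits per sidereal day = 86164 / 6673.3 = 12.912.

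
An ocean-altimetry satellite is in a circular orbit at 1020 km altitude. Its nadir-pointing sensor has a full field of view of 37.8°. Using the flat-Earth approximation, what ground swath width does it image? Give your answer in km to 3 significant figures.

Half-angle = 37.8°/2 = 18.9°.
Swath width ≈ 2h·tan(θ/2) = 2 × 1020 × tan(18.9°) = 698.4 km.

698 km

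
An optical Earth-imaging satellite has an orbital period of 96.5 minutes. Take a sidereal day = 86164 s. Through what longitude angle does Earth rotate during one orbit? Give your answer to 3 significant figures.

24.2°

T = 96.5 min = 5790.0 s.
During one orbit Earth rotates (5790.0 / 86164) × 360° = 24.19°.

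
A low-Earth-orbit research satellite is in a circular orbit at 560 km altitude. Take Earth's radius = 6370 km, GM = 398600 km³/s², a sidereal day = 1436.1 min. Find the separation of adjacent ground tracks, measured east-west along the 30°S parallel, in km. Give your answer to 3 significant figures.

Semi-major axis a = 6370 + 560 = 6930 km. Period T = 2π√(a³/μ) = 2π√(6930³/398600) = 5741.3 s = 95.69 min.
Node shift per orbit = (5741.3/86166) × 360° = 23.99°.
Equatorial spacing = 23.99 × 111.2 km/° = 2667 km.
At 30° latitude, spacing = 2667 × cos(30°) = 2310 km.

2310 km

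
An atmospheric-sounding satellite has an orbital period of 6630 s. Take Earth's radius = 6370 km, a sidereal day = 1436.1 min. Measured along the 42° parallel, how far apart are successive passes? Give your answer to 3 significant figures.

Node shift per orbit = (6630.0/86166) × 360° = 27.70°.
Equatorial spacing = 27.70 × 111.2 km/° = 3080 km.
At 42° latitude, spacing = 3080 × cos(42°) = 2289 km.

2290 km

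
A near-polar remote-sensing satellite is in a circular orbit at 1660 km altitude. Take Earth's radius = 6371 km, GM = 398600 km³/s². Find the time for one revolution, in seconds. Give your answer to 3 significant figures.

Semi-major axis a = 6371 + 1660 = 8031 km. Period T = 2π√(a³/μ) = 2π√(8031³/398600) = 7162.5 s = 119.38 min.

7160 seconds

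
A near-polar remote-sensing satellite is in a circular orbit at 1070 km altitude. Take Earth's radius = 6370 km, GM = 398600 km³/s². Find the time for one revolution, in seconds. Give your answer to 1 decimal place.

Semi-major axis a = 6370 + 1070 = 7440 km. Period T = 2π√(a³/μ) = 2π√(7440³/398600) = 6386.6 s = 106.44 min.

6386.6 seconds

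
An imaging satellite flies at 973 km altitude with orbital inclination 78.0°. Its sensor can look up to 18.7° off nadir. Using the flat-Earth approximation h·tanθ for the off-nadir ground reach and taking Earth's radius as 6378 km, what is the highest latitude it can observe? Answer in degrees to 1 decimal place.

For a prograde orbit the ground track reaches latitude ±i = ±78.0°.
Sensor half-swath on the ground ≈ 973·tan(18.7°) = 329 km = 2.96° of latitude.
Maximum observable latitude ≈ 78.0 + 2.96 = 81.0°.

81.0°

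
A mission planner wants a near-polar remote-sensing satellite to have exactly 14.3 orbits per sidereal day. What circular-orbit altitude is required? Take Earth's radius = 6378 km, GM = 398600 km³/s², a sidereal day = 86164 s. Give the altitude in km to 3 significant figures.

779 km

Required period T = 86164 / 14.3 = 6025.5 s.
From T = 2π√(a³/μ): a = (μ T²/4π²)^(1/3) = (398600 × 6025.5² / 4π²)^(1/3) = 7157 km.
Altitude h = a − R = 7157 − 6378 = 779 km.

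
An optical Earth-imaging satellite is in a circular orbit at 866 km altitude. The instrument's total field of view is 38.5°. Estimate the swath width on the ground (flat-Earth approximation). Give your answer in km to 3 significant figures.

605 km

Half-angle = 38.5°/2 = 19.25°.
Swath width ≈ 2h·tan(θ/2) = 2 × 866 × tan(19.25°) = 604.8 km.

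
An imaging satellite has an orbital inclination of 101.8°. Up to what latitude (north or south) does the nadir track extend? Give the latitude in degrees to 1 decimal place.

78.2°

Retrograde orbit: the ground track reaches ±(180° − i) = ±(180 − 101.8) = ±78.2°.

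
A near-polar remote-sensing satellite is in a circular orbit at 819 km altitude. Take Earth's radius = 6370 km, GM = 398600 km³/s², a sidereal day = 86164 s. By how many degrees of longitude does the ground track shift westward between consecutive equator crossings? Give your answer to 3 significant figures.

25.3°

Semi-major axis a = 6370 + 819 = 7189 km. Period T = 2π√(a³/μ) = 2π√(7189³/398600) = 6066.2 s = 101.10 min.
During one orbit Earth rotates (6066.2 / 86164) × 360° = 25.34°.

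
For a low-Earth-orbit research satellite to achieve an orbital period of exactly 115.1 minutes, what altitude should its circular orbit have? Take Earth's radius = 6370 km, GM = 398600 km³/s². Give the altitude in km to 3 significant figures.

1470 km

T = 115.1 min = 6906.0 s.
From T = 2π√(a³/μ): a = (μ T²/4π²)^(1/3) = (398600 × 6906.0² / 4π²)^(1/3) = 7838 km.
Altitude h = a − R = 7838 − 6370 = 1468 km.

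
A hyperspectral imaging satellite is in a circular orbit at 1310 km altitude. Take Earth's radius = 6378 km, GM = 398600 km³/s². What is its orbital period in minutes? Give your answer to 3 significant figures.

112 min

Semi-major axis a = 6378 + 1310 = 7688 km. Period T = 2π√(a³/μ) = 2π√(7688³/398600) = 6708.6 s = 111.81 min.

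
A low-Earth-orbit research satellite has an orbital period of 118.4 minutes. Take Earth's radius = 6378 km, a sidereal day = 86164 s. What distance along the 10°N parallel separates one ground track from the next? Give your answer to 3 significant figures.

3250 km

T = 118.4 min = 7104.0 s.
Node shift per orbit = (7104.0/86164) × 360° = 29.68°.
Equatorial spacing = 29.68 × 111.3 km/° = 3304 km.
At 10° latitude, spacing = 3304 × cos(10°) = 3254 km.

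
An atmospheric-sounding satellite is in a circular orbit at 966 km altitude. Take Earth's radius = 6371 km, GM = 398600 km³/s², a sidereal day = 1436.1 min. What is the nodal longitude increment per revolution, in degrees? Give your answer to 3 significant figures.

26.1°

Semi-major axis a = 6371 + 966 = 7337 km. Period T = 2π√(a³/μ) = 2π√(7337³/398600) = 6254.4 s = 104.24 min.
During one orbit Earth rotates (6254.4 / 86166) × 360° = 26.13°.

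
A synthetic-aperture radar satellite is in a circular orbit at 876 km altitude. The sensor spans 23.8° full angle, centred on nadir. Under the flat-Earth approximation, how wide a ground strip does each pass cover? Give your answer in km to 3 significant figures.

369 km

Half-angle = 23.8°/2 = 11.9°.
Swath width ≈ 2h·tan(θ/2) = 2 × 876 × tan(11.9°) = 369.2 km.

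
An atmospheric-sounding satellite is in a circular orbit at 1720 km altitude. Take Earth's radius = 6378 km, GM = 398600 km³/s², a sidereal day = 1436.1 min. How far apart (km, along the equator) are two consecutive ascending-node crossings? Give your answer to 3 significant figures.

Semi-major axis a = 6378 + 1720 = 8098 km. Period T = 2π√(a³/μ) = 2π√(8098³/398600) = 7252.3 s = 120.87 min.
During one orbit Earth rotates (7252.3 / 86166) × 360° = 30.30°.
At the equator that is 30.30° × (2π·6378/360) km/° = 30.30 × 111.3 = 3373 km.

3370 km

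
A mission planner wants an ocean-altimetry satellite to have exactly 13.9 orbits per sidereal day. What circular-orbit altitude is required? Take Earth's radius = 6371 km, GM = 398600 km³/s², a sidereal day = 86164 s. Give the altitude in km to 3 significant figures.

922 km

Required period T = 86164 / 13.9 = 6198.8 s.
From T = 2π√(a³/μ): a = (μ T²/4π²)^(1/3) = (398600 × 6198.8² / 4π²)^(1/3) = 7293 km.
Altitude h = a − R = 7293 − 6371 = 922 km.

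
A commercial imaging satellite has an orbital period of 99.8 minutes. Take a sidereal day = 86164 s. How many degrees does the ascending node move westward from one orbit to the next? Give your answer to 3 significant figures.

25.0°

T = 99.8 min = 5988.0 s.
During one orbit Earth rotates (5988.0 / 86164) × 360° = 25.02°.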